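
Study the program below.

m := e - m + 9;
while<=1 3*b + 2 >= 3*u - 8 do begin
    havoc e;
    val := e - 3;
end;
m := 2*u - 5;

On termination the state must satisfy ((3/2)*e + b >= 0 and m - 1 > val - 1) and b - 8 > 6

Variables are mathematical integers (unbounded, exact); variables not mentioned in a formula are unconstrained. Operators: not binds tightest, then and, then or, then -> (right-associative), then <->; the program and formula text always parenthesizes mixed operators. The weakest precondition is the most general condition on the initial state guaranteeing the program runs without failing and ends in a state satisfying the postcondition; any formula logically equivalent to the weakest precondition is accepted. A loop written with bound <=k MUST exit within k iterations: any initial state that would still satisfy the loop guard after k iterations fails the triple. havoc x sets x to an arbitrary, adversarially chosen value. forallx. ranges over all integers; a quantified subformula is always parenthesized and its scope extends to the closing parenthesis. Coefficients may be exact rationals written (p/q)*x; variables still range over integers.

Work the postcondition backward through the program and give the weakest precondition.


Working backward. After the program, the postcondition ((3/2)*e + b >= 0 and m - 1 > val - 1) and b - 8 > 6 must hold; in canonical form it is b + (3/2)*e >= 0 and m > val and b > 14.
Before m := 2*u - 5: b + (3/2)*e >= 0 and 2*u > val + 5 and b > 14
Before the loop (bound <=1), unroll the exhaustion recursion (WP_0 = exit-now case; WP_j = one more guarded iteration, up to j = 1):
  WP_0: (not (3*b >= 3*u - 10)) and b + (3/2)*e >= 0 and 2*u > val + 5 and b > 14
  WP_1: (3*b >= 3*u - 10 -> (forall e_1. ((not (3*b >= 3*u - 10)) and b + (3/2)*e_1 >= 0 and 2*u > e_1 + 2 and b > 14))) and ((not (3*b >= 3*u - 10)) -> (b + (3/2)*e >= 0 and 2*u > val + 5 and b > 14))
So before the loop: (3*b >= 3*u - 10 -> (forall e_1. ((not (3*b >= 3*u - 10)) and b + (3/2)*e_1 >= 0 and 2*u > e_1 + 2 and b > 14))) and ((not (3*b >= 3*u - 10)) -> (b + (3/2)*e >= 0 and 2*u > val + 5 and b > 14))
Before m := e - m + 9: (3*b >= 3*u - 10 -> (forall e_1. ((not (3*b >= 3*u - 10)) and b + (3/2)*e_1 >= 0 and 2*u > e_1 + 2 and b > 14))) and ((not (3*b >= 3*u - 10)) -> (b + (3/2)*e >= 0 and 2*u > val + 5 and b > 14))
Answer: WP = (3*b >= 3*u - 10 -> (forall e_1. ((not (3*b >= 3*u - 10)) and b + (3/2)*e_1 >= 0 and 2*u > e_1 + 2 and b > 14))) and ((not (3*b >= 3*u - 10)) -> (b + (3/2)*e >= 0 and 2*u > val + 5 and b > 14))


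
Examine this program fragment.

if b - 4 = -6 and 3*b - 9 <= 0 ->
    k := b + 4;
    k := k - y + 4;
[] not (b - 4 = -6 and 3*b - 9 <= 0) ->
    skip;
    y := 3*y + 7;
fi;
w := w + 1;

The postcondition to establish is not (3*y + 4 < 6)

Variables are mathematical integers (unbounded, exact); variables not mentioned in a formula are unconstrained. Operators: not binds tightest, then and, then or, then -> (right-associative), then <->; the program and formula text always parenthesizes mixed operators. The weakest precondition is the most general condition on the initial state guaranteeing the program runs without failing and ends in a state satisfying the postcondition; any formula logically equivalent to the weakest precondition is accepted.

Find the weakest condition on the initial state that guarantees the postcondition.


Working backward. After the program, the postcondition not (3*y + 4 < 6) must hold; in canonical form it is not (3*y < 2).
Before w := w + 1: not (3*y < 2)
Then branch requires not (3*y < 2); else branch requires not (9*y < -19).
Before the if: ((b = -2 and 3*b <= 9) -> (not (3*y < 2))) and ((not (b = -2 and 3*b <= 9)) -> (not (9*y < -19)))
Answer: WP = ((b = -2 and 3*b <= 9) -> (not (3*y < 2))) and ((not (b = -2 and 3*b <= 9)) -> (not (9*y < -19)))


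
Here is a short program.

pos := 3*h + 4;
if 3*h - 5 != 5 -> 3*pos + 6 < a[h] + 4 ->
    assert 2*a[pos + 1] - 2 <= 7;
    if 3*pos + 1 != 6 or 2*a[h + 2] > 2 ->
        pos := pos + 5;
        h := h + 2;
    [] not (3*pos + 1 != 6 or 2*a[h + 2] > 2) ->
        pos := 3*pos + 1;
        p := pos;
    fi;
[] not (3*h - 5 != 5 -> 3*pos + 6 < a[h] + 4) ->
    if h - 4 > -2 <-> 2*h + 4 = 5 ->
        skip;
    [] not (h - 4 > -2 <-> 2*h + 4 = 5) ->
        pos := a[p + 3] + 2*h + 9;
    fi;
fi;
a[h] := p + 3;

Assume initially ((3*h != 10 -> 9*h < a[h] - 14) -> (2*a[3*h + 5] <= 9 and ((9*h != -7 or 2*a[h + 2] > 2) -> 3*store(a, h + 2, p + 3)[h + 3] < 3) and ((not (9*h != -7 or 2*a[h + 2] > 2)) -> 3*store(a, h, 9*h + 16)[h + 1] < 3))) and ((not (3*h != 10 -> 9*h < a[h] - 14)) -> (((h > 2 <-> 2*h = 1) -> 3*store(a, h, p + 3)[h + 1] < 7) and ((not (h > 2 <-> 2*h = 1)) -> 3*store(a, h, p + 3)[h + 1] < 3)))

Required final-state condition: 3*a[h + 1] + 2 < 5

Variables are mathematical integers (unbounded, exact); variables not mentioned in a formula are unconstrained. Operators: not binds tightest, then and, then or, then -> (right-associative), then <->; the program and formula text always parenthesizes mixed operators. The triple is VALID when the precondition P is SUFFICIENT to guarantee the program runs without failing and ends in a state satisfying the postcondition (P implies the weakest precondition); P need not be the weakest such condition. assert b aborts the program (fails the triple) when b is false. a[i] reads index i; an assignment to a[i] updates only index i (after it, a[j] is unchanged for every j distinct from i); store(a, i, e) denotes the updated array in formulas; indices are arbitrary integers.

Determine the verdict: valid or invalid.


Working backward. After the program, the postcondition 3*a[h + 1] + 2 < 5 must hold; in canonical form it is 3*a[h + 1] < 3.
Before a[h] := p + 3: 3*store(a, h, p + 3)[h + 1] < 3
Then branch requires 2*a[pos + 1] <= 9 and ((3*pos != 5 or 2*a[h + 2] > 2) -> 3*store(a, h + 2, p + 3)[h + 3] < 3) and ((not (3*pos != 5 or 2*a[h + 2] > 2)) -> 3*store(a, h, 3*pos + 4)[h + 1] < 3); else branch requires ((h > 2 <-> 2*h = 1) -> 3*store(a, h, p + 3)[h + 1] < 3) and ((not (h > 2 <-> 2*h = 1)) -> 3*store(a, h, p + 3)[h + 1] < 3).
Before the if: ((3*h != 10 -> 3*pos < a[h] - 2) -> (2*a[pos + 1] <= 9 and ((3*pos != 5 or 2*a[h + 2] > 2) -> 3*store(a, h + 2, p + 3)[h + 3] < 3) and ((not (3*pos != 5 or 2*a[h + 2] > 2)) -> 3*store(a, h, 3*pos + 4)[h + 1] < 3))) and ((not (3*h != 10 -> 3*pos < a[h] - 2)) -> (((h > 2 <-> 2*h = 1) -> 3*store(a, h, p + 3)[h + 1] < 3) and ((not (h > 2 <-> 2*h = 1)) -> 3*store(a, h, p + 3)[h + 1] < 3)))
Before pos := 3*h + 4: ((3*h != 10 -> 9*h < a[h] - 14) -> (2*a[3*h + 5] <= 9 and ((9*h != -7 or 2*a[h + 2] > 2) -> 3*store(a, h + 2, p + 3)[h + 3] < 3) and ((not (9*h != -7 or 2*a[h + 2] > 2)) -> 3*store(a, h, 9*h + 16)[h + 1] < 3))) and ((not (3*h != 10 -> 9*h < a[h] - 14)) -> (((h > 2 <-> 2*h = 1) -> 3*store(a, h, p + 3)[h + 1] < 3) and ((not (h > 2 <-> 2*h = 1)) -> 3*store(a, h, p + 3)[h + 1] < 3)))
The weakest precondition is ((3*h != 10 -> 9*h < a[h] - 14) -> (2*a[3*h + 5] <= 9 and ((9*h != -7 or 2*a[h + 2] > 2) -> 3*store(a, h + 2, p + 3)[h + 3] < 3) and ((not (9*h != -7 or 2*a[h + 2] > 2)) -> 3*store(a, h, 9*h + 16)[h + 1] < 3))) and ((not (3*h != 10 -> 9*h < a[h] - 14)) -> (((h > 2 <-> 2*h = 1) -> 3*store(a, h, p + 3)[h + 1] < 3) and ((not (h > 2 <-> 2*h = 1)) -> 3*store(a, h, p + 3)[h + 1] < 3))).
Check whether ((3*h != 10 -> 9*h < a[h] - 14) -> (2*a[3*h + 5] <= 9 and ((9*h != -7 or 2*a[h + 2] > 2) -> 3*store(a, h + 2, p + 3)[h + 3] < 3) and ((not (9*h != -7 or 2*a[h + 2] > 2)) -> 3*store(a, h, 9*h + 16)[h + 1] < 3))) and ((not (3*h != 10 -> 9*h < a[h] - 14)) -> (((h > 2 <-> 2*h = 1) -> 3*store(a, h, p + 3)[h + 1] < 7) and ((not (h > 2 <-> 2*h = 1)) -> 3*store(a, h, p + 3)[h + 1] < 3))) implies it.
Countermodel: at the initial state a = {[0] = -15215, [1] = 1, [2] = -15215, [3] = -15215, [5] = -15215, elsewhere -15215}, h = 0, p = 0, the precondition holds but the weakest precondition fails.
Answer: invalid


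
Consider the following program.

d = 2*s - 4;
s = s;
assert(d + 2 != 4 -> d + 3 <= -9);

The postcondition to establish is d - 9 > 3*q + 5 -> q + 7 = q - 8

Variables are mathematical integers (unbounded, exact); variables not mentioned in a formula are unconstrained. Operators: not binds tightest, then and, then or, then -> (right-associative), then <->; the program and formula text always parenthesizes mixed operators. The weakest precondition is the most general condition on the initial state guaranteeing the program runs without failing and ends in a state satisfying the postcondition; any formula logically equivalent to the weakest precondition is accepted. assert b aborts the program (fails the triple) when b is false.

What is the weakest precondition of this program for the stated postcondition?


Working backward. After the program, the postcondition d - 9 > 3*q + 5 -> q + 7 = q - 8 must hold; in canonical form it is not (d > 3*q + 14).
Before assert d + 2 != 4 -> d + 3 <= -9: (d != 2 -> d <= -12) and (not (d > 3*q + 14))
Before s := s: (d != 2 -> d <= -12) and (not (d > 3*q + 14))
Before d := 2*s - 4: (2*s != 6 -> 2*s <= -8) and (not (2*s > 3*q + 18))
Answer: WP = (2*s != 6 -> 2*s <= -8) and (not (2*s > 3*q + 18))


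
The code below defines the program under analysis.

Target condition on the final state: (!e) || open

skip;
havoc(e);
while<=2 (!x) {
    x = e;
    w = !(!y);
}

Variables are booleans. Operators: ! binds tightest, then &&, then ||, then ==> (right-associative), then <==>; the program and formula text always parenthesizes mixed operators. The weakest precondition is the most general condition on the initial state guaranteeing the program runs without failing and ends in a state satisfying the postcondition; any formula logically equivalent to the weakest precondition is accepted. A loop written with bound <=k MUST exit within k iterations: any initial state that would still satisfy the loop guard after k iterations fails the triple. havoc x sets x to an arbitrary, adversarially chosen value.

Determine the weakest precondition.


Working backward. After the program, (!e) || open must hold.
Before the loop (bound <=2), unroll the exhaustion recursion (WP_0 = exit-now case; WP_j = one more guarded iteration, up to j = 2):
  WP_0: x && ((!e) || open)
  WP_1: ((!x) ==> (e && ((!e) || open))) && (x ==> ((!e) || open))
  WP_2: ((!x) ==> (((!e) ==> (e && ((!e) || open))) && (e ==> ((!e) || open)))) && (x ==> ((!e) || open))
So before the loop: ((!x) ==> (((!e) ==> (e && ((!e) || open))) && (e ==> ((!e) || open)))) && (x ==> ((!e) || open))
Before havoc e: ((!x) ==> open) && (x ==> open) && x
Before skip: ((!x) ==> open) && (x ==> open) && x
Answer: WP = ((!x) ==> open) && (x ==> open) && x


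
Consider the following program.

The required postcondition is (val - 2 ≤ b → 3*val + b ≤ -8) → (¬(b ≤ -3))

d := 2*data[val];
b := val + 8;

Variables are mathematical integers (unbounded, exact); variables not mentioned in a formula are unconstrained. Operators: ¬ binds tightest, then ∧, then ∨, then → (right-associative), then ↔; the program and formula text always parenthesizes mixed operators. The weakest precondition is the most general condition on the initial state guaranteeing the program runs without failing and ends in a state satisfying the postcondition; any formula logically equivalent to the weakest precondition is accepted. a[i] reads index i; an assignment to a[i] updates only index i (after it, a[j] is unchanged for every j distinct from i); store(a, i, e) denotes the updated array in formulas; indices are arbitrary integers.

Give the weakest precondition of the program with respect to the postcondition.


Working backward. After the program, the postcondition (val - 2 ≤ b → 3*val + b ≤ -8) → (¬(b ≤ -3)) must hold; in canonical form it is (val ≤ b + 2 → b + 3*val ≤ -8) → (¬(b ≤ -3)).
Before b := val + 8: 4*val ≤ -16 → (¬(val ≤ -11))
Before d := 2*data[val]: 4*val ≤ -16 → (¬(val ≤ -11))
Answer: WP = 4*val ≤ -16 → (¬(val ≤ -11))


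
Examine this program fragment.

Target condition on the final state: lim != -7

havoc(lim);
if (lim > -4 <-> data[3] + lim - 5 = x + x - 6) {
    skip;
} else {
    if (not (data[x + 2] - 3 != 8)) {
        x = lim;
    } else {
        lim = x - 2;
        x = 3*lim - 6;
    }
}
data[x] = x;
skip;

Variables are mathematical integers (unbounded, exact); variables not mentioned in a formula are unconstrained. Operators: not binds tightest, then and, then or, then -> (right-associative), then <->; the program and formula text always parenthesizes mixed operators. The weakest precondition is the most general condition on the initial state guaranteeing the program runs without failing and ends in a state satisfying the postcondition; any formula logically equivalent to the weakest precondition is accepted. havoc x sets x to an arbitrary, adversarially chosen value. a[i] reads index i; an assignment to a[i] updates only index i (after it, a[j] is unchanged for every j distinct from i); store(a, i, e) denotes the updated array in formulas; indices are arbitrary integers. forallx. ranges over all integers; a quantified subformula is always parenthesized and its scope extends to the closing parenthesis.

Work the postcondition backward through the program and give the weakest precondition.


Working backward. After the program, lim != -7 must hold.
Before skip: lim != -7
Before data[x] := x: lim != -7
Then branch requires lim != -7; else branch requires ((not (data[x + 2] != 11)) -> lim != -7) and (data[x + 2] != 11 -> x != -5).
Before the if: ((lim > -4 <-> data[3] + lim = 2*x - 1) -> lim != -7) and ((not (lim > -4 <-> data[3] + lim = 2*x - 1)) -> (((not (data[x + 2] != 11)) -> lim != -7) and (data[x + 2] != 11 -> x != -5)))
Before havoc lim: forall lim_1. (((lim_1 > -4 <-> data[3] + lim_1 = 2*x - 1) -> lim_1 != -7) and ((not (lim_1 > -4 <-> data[3] + lim_1 = 2*x - 1)) -> (((not (data[x + 2] != 11)) -> lim_1 != -7) and (data[x + 2] != 11 -> x != -5))))
Answer: WP = forall lim_1. (((lim_1 > -4 <-> data[3] + lim_1 = 2*x - 1) -> lim_1 != -7) and ((not (lim_1 > -4 <-> data[3] + lim_1 = 2*x - 1)) -> (((not (data[x + 2] != 11)) -> lim_1 != -7) and (data[x + 2] != 11 -> x != -5))))


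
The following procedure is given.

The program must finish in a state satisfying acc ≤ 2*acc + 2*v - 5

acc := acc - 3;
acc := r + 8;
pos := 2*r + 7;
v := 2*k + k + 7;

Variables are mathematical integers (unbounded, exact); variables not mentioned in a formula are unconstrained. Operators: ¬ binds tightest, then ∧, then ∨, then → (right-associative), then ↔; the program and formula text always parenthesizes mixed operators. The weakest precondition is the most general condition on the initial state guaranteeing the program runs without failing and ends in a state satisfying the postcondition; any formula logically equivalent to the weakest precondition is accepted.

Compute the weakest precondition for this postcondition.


Working backward. After the program, the postcondition acc ≤ 2*acc + 2*v - 5 must hold; in canonical form it is acc + 2*v ≥ 5.
Before v := 2*k + k + 7: acc + 6*k ≥ -9
Before pos := 2*r + 7: acc + 6*k ≥ -9
Before acc := r + 8: 6*k + r ≥ -17
Before acc := acc - 3: 6*k + r ≥ -17
Answer: WP = 6*k + r ≥ -17


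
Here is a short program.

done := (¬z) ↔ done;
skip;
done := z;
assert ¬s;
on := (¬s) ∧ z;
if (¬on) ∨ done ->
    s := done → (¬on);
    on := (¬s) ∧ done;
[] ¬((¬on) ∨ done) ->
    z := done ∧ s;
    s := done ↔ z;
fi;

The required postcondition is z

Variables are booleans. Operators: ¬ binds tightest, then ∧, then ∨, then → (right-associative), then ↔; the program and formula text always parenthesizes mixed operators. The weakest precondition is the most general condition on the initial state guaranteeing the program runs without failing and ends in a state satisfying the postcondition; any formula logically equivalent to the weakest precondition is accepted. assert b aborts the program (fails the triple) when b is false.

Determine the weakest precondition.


Working backward. After the program, z must hold.
Then branch requires z; else branch requires done ∧ s.
Before the if: (((¬on) ∨ done) → z) ∧ ((¬((¬on) ∨ done)) → (done ∧ s))
Before on := (¬s) ∧ z: (((¬((¬s) ∧ z)) ∨ done) → z) ∧ ((¬((¬((¬s) ∧ z)) ∨ done)) → (done ∧ s))
Before assert ¬s: (¬s) ∧ (((¬((¬s) ∧ z)) ∨ done) → z) ∧ ((¬((¬((¬s) ∧ z)) ∨ done)) → (done ∧ s))
Before done := z: (¬s) ∧ (((¬((¬s) ∧ z)) ∨ z) → z) ∧ ((¬((¬((¬s) ∧ z)) ∨ z)) → (z ∧ s))
Before skip: (¬s) ∧ (((¬((¬s) ∧ z)) ∨ z) → z) ∧ ((¬((¬((¬s) ∧ z)) ∨ z)) → (z ∧ s))
Before done := (¬z) ↔ done: (¬s) ∧ (((¬((¬s) ∧ z)) ∨ z) → z) ∧ ((¬((¬((¬s) ∧ z)) ∨ z)) → (z ∧ s))
Answer: WP = (¬s) ∧ (((¬((¬s) ∧ z)) ∨ z) → z) ∧ ((¬((¬((¬s) ∧ z)) ∨ z)) → (z ∧ s))


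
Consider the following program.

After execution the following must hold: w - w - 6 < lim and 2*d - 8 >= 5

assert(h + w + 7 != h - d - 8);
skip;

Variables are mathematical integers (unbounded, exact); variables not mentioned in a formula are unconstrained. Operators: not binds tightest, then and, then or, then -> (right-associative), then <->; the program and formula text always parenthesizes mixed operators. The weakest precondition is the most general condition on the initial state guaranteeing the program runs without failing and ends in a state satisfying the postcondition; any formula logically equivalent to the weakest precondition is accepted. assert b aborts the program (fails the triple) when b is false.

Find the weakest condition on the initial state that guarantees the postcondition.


Working backward. After the program, the postcondition w - w - 6 < lim and 2*d - 8 >= 5 must hold; in canonical form it is lim > -6 and 2*d >= 13.
Before skip: lim > -6 and 2*d >= 13
Before assert h + w + 7 != h - d - 8: d + w != -15 and lim > -6 and 2*d >= 13
Answer: WP = d + w != -15 and lim > -6 and 2*d >= 13


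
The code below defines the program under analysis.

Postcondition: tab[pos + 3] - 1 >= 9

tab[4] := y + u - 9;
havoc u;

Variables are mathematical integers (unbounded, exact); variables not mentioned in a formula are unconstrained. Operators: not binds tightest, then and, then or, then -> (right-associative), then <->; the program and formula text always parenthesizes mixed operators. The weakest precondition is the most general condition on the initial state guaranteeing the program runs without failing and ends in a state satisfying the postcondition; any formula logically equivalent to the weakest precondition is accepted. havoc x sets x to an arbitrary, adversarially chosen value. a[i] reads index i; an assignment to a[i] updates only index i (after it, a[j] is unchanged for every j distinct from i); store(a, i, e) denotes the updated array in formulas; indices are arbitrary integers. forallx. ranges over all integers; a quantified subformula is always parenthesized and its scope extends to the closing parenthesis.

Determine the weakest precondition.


Working backward. After the program, the postcondition tab[pos + 3] - 1 >= 9 must hold; in canonical form it is tab[pos + 3] >= 10.
Before havoc u: tab[pos + 3] >= 10
Before tab[4] := y + u - 9: store(tab, 4, u + y - 9)[pos + 3] >= 10
Answer: WP = store(tab, 4, u + y - 9)[pos + 3] >= 10


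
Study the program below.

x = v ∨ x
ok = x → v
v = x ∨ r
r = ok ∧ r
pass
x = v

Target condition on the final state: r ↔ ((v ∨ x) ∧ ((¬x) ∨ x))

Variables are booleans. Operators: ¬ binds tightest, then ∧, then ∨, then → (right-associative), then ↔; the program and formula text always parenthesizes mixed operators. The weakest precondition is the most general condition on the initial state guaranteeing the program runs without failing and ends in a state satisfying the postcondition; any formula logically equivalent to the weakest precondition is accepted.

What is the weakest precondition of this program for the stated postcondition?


Working backward. After the program, the postcondition r ↔ ((v ∨ x) ∧ ((¬x) ∨ x)) must hold; in canonical form it is r ↔ (v ∨ x).
Before x := v: r ↔ v
Before skip: r ↔ v
Before r := ok ∧ r: (ok ∧ r) ↔ v
Before v := x ∨ r: (ok ∧ r) ↔ (x ∨ r)
Before ok := x → v: ((x → v) ∧ r) ↔ (x ∨ r)
Before x := v ∨ x: (((v ∨ x) → v) ∧ r) ↔ (v ∨ x ∨ r)
Answer: WP = (((v ∨ x) → v) ∧ r) ↔ (v ∨ x ∨ r)


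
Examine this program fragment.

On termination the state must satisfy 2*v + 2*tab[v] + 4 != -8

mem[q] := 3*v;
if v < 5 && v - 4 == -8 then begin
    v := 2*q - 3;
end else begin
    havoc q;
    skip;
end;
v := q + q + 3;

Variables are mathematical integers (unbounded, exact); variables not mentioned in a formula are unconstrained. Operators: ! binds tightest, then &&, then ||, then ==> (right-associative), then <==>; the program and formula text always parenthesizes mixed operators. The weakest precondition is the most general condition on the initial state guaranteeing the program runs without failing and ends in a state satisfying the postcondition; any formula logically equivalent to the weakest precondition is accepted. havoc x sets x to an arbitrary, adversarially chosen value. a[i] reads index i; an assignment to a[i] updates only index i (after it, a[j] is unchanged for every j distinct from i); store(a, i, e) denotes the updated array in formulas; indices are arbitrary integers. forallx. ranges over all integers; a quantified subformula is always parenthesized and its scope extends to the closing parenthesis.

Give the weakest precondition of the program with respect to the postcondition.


Working backward. After the program, the postcondition 2*v + 2*tab[v] + 4 != -8 must hold; in canonical form it is 2*tab[v] + 2*v != -12.
Before v := q + q + 3: 2*tab[2*q + 3] + 4*q != -18
Then branch requires 2*tab[2*q + 3] + 4*q != -18; else branch requires forall q_1. 2*tab[2*q_1 + 3] + 4*q_1 != -18.
Before the if: ((v < 5 && v == -4) ==> 2*tab[2*q + 3] + 4*q != -18) && ((!(v < 5 && v == -4)) ==> (forall q_1. 2*tab[2*q_1 + 3] + 4*q_1 != -18))
Before mem[q] := 3*v: ((v < 5 && v == -4) ==> 2*tab[2*q + 3] + 4*q != -18) && ((!(v < 5 && v == -4)) ==> (forall q_1. 2*tab[2*q_1 + 3] + 4*q_1 != -18))
Answer: WP = ((v < 5 && v == -4) ==> 2*tab[2*q + 3] + 4*q != -18) && ((!(v < 5 && v == -4)) ==> (forall q_1. 2*tab[2*q_1 + 3] + 4*q_1 != -18))


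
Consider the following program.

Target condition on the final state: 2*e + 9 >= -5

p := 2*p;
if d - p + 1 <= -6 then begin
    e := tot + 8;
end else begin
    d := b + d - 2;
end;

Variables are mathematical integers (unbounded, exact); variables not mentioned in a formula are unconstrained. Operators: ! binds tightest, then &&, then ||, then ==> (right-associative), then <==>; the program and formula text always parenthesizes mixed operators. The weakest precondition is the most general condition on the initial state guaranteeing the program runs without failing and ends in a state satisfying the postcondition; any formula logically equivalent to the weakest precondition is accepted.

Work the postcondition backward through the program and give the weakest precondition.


Working backward. After the program, the postcondition 2*e + 9 >= -5 must hold; in canonical form it is 2*e >= -14.
Then branch requires 2*tot >= -30; else branch requires 2*e >= -14.
Before the if: (d <= p - 7 ==> 2*tot >= -30) && ((!(d <= p - 7)) ==> 2*e >= -14)
Before p := 2*p: (d <= 2*p - 7 ==> 2*tot >= -30) && ((!(d <= 2*p - 7)) ==> 2*e >= -14)
Answer: WP = (d <= 2*p - 7 ==> 2*tot >= -30) && ((!(d <= 2*p - 7)) ==> 2*e >= -14)


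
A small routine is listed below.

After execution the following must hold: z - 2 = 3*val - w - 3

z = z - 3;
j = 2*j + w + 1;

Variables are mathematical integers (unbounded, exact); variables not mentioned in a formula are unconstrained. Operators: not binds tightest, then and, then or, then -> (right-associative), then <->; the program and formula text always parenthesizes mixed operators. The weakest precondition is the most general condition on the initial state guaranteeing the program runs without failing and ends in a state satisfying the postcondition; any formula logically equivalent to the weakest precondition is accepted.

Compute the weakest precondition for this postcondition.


Working backward. After the program, the postcondition z - 2 = 3*val - w - 3 must hold; in canonical form it is w + z = 3*val - 1.
Before j := 2*j + w + 1: w + z = 3*val - 1
Before z := z - 3: w + z = 3*val + 2
Answer: WP = w + z = 3*val + 2


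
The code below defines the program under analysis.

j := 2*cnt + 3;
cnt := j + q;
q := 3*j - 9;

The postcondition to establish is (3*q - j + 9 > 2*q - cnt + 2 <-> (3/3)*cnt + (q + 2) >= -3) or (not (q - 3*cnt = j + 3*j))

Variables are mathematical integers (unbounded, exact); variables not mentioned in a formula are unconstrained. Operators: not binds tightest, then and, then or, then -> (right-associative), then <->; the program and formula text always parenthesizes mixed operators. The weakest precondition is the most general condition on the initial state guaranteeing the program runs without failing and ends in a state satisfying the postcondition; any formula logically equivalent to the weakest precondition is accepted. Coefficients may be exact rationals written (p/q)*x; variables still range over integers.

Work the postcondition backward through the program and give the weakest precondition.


Working backward. After the program, the postcondition (3*q - j + 9 > 2*q - cnt + 2 <-> (3/3)*cnt + (q + 2) >= -3) or (not (q - 3*cnt = j + 3*j)) must hold; in canonical form it is (cnt + q > j - 7 <-> cnt + q >= -5) or (not (q = 3*cnt + 4*j)).
Before q := 3*j - 9: (cnt + 2*j > 2 <-> cnt + 3*j >= 4) or (not (3*cnt + j = -9))
Before cnt := j + q: (3*j + q > 2 <-> 4*j + q >= 4) or (not (4*j + 3*q = -9))
Before j := 2*cnt + 3: (6*cnt + q > -7 <-> 8*cnt + q >= -8) or (not (8*cnt + 3*q = -21))
Answer: WP = (6*cnt + q > -7 <-> 8*cnt + q >= -8) or (not (8*cnt + 3*q = -21))


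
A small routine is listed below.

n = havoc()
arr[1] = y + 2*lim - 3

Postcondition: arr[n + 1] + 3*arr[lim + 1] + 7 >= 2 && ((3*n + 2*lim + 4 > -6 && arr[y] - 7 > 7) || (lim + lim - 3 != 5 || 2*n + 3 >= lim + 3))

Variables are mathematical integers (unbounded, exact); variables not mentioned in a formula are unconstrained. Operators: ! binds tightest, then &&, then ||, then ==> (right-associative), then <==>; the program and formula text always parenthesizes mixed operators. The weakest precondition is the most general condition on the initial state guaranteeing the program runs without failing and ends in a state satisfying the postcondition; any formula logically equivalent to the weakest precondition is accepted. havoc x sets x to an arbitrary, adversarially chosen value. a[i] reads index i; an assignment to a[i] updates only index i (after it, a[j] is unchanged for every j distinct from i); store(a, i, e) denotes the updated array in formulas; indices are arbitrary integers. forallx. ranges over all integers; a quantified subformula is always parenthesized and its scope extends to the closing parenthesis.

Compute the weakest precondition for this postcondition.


Working backward. After the program, the postcondition arr[n + 1] + 3*arr[lim + 1] + 7 >= 2 && ((3*n + 2*lim + 4 > -6 && arr[y] - 7 > 7) || (lim + lim - 3 != 5 || 2*n + 3 >= lim + 3)) must hold; in canonical form it is 3*arr[lim + 1] + arr[n + 1] >= -5 && ((2*lim + 3*n > -10 && arr[y] > 14) || 2*lim != 8 || 2*n >= lim).
Before arr[1] := y + 2*lim - 3: 3*store(arr, 1, 2*lim + y - 3)[lim + 1] + store(arr, 1, 2*lim + y - 3)[n + 1] >= -5 && ((2*lim + 3*n > -10 && store(arr, 1, 2*lim + y - 3)[y] > 14) || 2*lim != 8 || 2*n >= lim)
Before havoc n: forall n_1. (3*store(arr, 1, 2*lim + y - 3)[lim + 1] + store(arr, 1, 2*lim + y - 3)[n_1 + 1] >= -5 && ((2*lim + 3*n_1 > -10 && store(arr, 1, 2*lim + y - 3)[y] > 14) || 2*lim != 8 || 2*n_1 >= lim))
Answer: WP = forall n_1. (3*store(arr, 1, 2*lim + y - 3)[lim + 1] + store(arr, 1, 2*lim + y - 3)[n_1 + 1] >= -5 && ((2*lim + 3*n_1 > -10 && store(arr, 1, 2*lim + y - 3)[y] > 14) || 2*lim != 8 || 2*n_1 >= lim))


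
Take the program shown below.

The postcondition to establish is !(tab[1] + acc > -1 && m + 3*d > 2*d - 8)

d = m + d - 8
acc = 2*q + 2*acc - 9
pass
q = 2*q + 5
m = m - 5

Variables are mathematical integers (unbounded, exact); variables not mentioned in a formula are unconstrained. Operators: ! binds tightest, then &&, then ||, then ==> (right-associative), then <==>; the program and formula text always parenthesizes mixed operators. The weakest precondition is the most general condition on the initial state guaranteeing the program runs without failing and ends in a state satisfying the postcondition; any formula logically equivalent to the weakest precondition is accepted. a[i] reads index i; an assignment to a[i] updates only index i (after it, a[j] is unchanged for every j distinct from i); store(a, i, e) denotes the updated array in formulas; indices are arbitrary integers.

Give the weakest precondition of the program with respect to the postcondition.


Working backward. After the program, the postcondition !(tab[1] + acc > -1 && m + 3*d > 2*d - 8) must hold; in canonical form it is !(tab[1] + acc > -1 && d + m > -8).
Before m := m - 5: !(tab[1] + acc > -1 && d + m > -3)
Before q := 2*q + 5: !(tab[1] + acc > -1 && d + m > -3)
Before skip: !(tab[1] + acc > -1 && d + m > -3)
Before acc := 2*q + 2*acc - 9: !(tab[1] + 2*acc + 2*q > 8 && d + m > -3)
Before d := m + d - 8: !(tab[1] + 2*acc + 2*q > 8 && d + 2*m > 5)
Answer: WP = !(tab[1] + 2*acc + 2*q > 8 && d + 2*m > 5)


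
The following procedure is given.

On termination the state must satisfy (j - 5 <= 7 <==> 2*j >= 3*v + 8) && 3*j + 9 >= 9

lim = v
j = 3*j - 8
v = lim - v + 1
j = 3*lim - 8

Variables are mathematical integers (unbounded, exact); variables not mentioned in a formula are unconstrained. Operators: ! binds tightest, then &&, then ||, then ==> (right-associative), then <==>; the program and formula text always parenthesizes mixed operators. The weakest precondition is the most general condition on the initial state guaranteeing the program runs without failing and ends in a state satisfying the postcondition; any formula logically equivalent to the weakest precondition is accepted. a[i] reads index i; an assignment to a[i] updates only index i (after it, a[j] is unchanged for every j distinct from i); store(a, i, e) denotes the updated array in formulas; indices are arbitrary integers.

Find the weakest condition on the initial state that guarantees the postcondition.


Working backward. After the program, the postcondition (j - 5 <= 7 <==> 2*j >= 3*v + 8) && 3*j + 9 >= 9 must hold; in canonical form it is (j <= 12 <==> 2*j >= 3*v + 8) && 3*j >= 0.
Before j := 3*lim - 8: (3*lim <= 20 <==> 6*lim >= 3*v + 24) && 9*lim >= 24
Before v := lim - v + 1: (3*lim <= 20 <==> 3*lim + 3*v >= 27) && 9*lim >= 24
Before j := 3*j - 8: (3*lim <= 20 <==> 3*lim + 3*v >= 27) && 9*lim >= 24
Before lim := v: (3*v <= 20 <==> 6*v >= 27) && 9*v >= 24
Answer: WP = (3*v <= 20 <==> 6*v >= 27) && 9*v >= 24


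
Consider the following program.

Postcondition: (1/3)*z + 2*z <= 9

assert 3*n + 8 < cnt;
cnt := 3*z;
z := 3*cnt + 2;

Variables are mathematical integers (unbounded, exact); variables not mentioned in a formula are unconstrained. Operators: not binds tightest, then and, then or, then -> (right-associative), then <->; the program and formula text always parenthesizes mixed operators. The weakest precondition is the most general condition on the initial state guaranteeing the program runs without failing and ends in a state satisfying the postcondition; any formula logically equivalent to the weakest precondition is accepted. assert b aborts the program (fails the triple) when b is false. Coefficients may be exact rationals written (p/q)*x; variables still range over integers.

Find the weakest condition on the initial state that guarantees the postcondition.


Working backward. After the program, the postcondition (1/3)*z + 2*z <= 9 must hold; in canonical form it is (7/3)*z <= 9.
Before z := 3*cnt + 2: 7*cnt <= 13/3
Before cnt := 3*z: 21*z <= 13/3
Before assert 3*n + 8 < cnt: 3*n < cnt - 8 and 21*z <= 13/3
Answer: WP = 3*n < cnt - 8 and 21*z <= 13/3


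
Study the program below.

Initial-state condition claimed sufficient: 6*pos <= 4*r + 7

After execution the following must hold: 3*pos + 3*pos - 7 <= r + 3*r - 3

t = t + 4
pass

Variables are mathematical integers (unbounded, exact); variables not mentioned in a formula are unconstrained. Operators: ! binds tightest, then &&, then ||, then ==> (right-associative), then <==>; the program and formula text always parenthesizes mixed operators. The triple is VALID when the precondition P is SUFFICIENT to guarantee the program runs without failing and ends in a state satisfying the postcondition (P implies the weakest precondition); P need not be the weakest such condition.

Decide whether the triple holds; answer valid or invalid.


Working backward. After the program, the postcondition 3*pos + 3*pos - 7 <= r + 3*r - 3 must hold; in canonical form it is 6*pos <= 4*r + 4.
Before skip: 6*pos <= 4*r + 4
Before t := t + 4: 6*pos <= 4*r + 4
The weakest precondition is 6*pos <= 4*r + 4.
Check whether 6*pos <= 4*r + 7 implies it.
Countermodel: at the initial state pos = 1, r = 0, the precondition holds but the weakest precondition fails.
Answer: invalid


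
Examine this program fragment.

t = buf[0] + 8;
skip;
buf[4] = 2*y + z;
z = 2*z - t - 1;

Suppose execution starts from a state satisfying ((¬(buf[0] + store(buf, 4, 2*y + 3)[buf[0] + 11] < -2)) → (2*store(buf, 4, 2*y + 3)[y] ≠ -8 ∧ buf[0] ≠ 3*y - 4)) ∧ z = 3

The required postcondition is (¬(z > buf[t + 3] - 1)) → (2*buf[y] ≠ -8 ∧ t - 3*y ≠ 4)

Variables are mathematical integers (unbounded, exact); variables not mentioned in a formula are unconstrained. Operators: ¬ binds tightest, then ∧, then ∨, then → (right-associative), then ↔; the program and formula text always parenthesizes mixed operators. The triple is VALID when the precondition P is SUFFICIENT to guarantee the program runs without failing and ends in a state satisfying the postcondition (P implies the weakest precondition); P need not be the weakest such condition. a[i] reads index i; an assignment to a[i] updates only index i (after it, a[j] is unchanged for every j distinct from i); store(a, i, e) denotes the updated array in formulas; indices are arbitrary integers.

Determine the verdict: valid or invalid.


Working backward. After the program, the postcondition (¬(z > buf[t + 3] - 1)) → (2*buf[y] ≠ -8 ∧ t - 3*y ≠ 4) must hold; in canonical form it is (¬(z > buf[t + 3] - 1)) → (2*buf[y] ≠ -8 ∧ t ≠ 3*y + 4).
Before z := 2*z - t - 1: (¬(2*z > buf[t + 3] + t)) → (2*buf[y] ≠ -8 ∧ t ≠ 3*y + 4)
Before buf[4] := 2*y + z: (¬(2*z > store(buf, 4, 2*y + z)[t + 3] + t)) → (2*store(buf, 4, 2*y + z)[y] ≠ -8 ∧ t ≠ 3*y + 4)
Before skip: (¬(2*z > store(buf, 4, 2*y + z)[t + 3] + t)) → (2*store(buf, 4, 2*y + z)[y] ≠ -8 ∧ t ≠ 3*y + 4)
Before t := buf[0] + 8: (¬(2*z > buf[0] + store(buf, 4, 2*y + z)[buf[0] + 11] + 8)) → (2*store(buf, 4, 2*y + z)[y] ≠ -8 ∧ buf[0] ≠ 3*y - 4)
The weakest precondition is (¬(2*z > buf[0] + store(buf, 4, 2*y + z)[buf[0] + 11] + 8)) → (2*store(buf, 4, 2*y + z)[y] ≠ -8 ∧ buf[0] ≠ 3*y - 4).
Check whether ((¬(buf[0] + store(buf, 4, 2*y + 3)[buf[0] + 11] < -2)) → (2*store(buf, 4, 2*y + 3)[y] ≠ -8 ∧ buf[0] ≠ 3*y - 4)) ∧ z = 3 implies it.
Every state satisfying the precondition satisfies the weakest precondition: the implication holds.
Answer: valid


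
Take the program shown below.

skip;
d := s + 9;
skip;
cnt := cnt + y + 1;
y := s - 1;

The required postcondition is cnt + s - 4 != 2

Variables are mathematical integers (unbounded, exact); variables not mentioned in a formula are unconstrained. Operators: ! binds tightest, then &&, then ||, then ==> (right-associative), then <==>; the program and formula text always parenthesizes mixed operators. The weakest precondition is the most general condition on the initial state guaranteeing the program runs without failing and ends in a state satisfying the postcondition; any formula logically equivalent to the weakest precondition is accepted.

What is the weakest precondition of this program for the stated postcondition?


Working backward. After the program, the postcondition cnt + s - 4 != 2 must hold; in canonical form it is cnt + s != 6.
Before y := s - 1: cnt + s != 6
Before cnt := cnt + y + 1: cnt + s + y != 5
Before skip: cnt + s + y != 5
Before d := s + 9: cnt + s + y != 5
Before skip: cnt + s + y != 5
Answer: WP = cnt + s + y != 5


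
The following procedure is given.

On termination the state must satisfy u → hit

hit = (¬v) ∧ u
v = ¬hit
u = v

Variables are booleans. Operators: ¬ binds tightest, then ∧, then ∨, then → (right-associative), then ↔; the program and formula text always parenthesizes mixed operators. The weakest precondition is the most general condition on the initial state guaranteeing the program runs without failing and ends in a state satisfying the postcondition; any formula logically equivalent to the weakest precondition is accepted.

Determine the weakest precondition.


Working backward. After the program, u → hit must hold.
Before u := v: v → hit
Before v := ¬hit: (¬hit) → hit
Before hit := (¬v) ∧ u: (¬((¬v) ∧ u)) → ((¬v) ∧ u)
Answer: WP = (¬((¬v) ∧ u)) → ((¬v) ∧ u)


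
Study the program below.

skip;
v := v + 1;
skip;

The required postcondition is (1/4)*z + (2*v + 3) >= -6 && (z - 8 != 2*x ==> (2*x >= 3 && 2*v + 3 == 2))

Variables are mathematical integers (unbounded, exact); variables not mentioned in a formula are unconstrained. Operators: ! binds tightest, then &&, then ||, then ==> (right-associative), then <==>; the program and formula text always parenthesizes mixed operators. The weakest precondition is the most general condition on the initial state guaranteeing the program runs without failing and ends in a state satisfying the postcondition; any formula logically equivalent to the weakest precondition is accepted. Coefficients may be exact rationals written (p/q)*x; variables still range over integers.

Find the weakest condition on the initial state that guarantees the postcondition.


Working backward. After the program, the postcondition (1/4)*z + (2*v + 3) >= -6 && (z - 8 != 2*x ==> (2*x >= 3 && 2*v + 3 == 2)) must hold; in canonical form it is 2*v + (1/4)*z >= -9 && (z != 2*x + 8 ==> (2*x >= 3 && 2*v == -1)).
Before skip: 2*v + (1/4)*z >= -9 && (z != 2*x + 8 ==> (2*x >= 3 && 2*v == -1))
Before v := v + 1: 2*v + (1/4)*z >= -11 && (z != 2*x + 8 ==> (2*x >= 3 && 2*v == -3))
Before skip: 2*v + (1/4)*z >= -11 && (z != 2*x + 8 ==> (2*x >= 3 && 2*v == -3))
Answer: WP = 2*v + (1/4)*z >= -11 && (z != 2*x + 8 ==> (2*x >= 3 && 2*v == -3))


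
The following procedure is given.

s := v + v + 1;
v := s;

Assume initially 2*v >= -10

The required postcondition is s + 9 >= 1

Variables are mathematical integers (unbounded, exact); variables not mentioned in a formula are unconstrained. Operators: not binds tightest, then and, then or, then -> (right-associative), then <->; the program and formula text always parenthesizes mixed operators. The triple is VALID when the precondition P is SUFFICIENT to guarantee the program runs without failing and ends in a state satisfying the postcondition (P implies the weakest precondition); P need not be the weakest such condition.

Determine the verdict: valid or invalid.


Working backward. After the program, the postcondition s + 9 >= 1 must hold; in canonical form it is s >= -8.
Before v := s: s >= -8
Before s := v + v + 1: 2*v >= -9
The weakest precondition is 2*v >= -9.
Check whether 2*v >= -10 implies it.
Countermodel: at the initial state v = -5, the precondition holds but the weakest precondition fails.
Answer: invalid


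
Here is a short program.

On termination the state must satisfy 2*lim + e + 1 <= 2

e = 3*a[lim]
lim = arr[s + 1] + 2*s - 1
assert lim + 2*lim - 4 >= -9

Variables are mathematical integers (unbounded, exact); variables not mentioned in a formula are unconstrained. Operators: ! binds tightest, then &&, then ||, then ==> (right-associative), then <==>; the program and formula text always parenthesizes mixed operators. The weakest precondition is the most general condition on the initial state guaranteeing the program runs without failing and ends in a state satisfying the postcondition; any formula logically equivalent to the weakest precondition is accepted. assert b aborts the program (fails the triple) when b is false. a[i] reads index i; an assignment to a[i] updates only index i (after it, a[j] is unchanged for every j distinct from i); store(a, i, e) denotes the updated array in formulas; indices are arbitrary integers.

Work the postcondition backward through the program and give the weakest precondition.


Working backward. After the program, the postcondition 2*lim + e + 1 <= 2 must hold; in canonical form it is e + 2*lim <= 1.
Before assert lim + 2*lim - 4 >= -9: 3*lim >= -5 && e + 2*lim <= 1
Before lim := arr[s + 1] + 2*s - 1: 3*arr[s + 1] + 6*s >= -2 && 2*arr[s + 1] + e + 4*s <= 3
Before e := 3*a[lim]: 3*arr[s + 1] + 6*s >= -2 && 3*a[lim] + 2*arr[s + 1] + 4*s <= 3
Answer: WP = 3*arr[s + 1] + 6*s >= -2 && 3*a[lim] + 2*arr[s + 1] + 4*s <= 3
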